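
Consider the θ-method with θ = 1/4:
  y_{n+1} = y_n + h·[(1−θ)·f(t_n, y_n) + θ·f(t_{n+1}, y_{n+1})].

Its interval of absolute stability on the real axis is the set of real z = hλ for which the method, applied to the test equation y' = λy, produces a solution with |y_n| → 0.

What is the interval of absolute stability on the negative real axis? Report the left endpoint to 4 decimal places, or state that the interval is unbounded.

z∈(-4.0000,0).

Test eqn y'=λy, z=hλ:
  y_{n+1} = y_n + z·[3/4·y_n + 1/4·y_{n+1}] ⇒ (1 − 1/4z)y_{n+1} = (1 + 3/4z)y_n
  Hence R(z) = (1 + 3/4z)/(1 − 1/4z).

Find x<0 with |R(x)|<1.
x=-1.63: |R|=0.1581
R=−1: 1+3/4x = −1+1/4x ⇒ -1/2x=2 ⇒ x=2/(-1/2)=-4.0000
Confirm numerically:
  x=-3.354: |R|=0.82431 <1
  x=-2.093: |R|=0.37404 <1
  x=-2.027: |R|=0.34528 <1
  x=-4.578: |R|=1.13476 >1
  x=-4.313: |R|=1.07530 >1
  x=-4.140: |R|=1.03440 >1
Interval (-4.0000, 0).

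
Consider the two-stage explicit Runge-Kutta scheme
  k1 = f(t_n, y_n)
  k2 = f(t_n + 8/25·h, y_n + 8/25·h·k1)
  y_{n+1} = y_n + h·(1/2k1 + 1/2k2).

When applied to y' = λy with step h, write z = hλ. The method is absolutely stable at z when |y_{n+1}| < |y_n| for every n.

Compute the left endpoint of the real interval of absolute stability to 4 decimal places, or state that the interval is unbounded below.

left endpoint -6.2500.

Test eqn y'=λy, z=hλ:
  k1=λy_n ⇒ h·k1=z·y_n;  k2=λ(1+8/25z)y_n ⇒ h·k2=z(1+8/25z)y_n
  y_{n+1}/y_n = 1 + 1/2z + 1/2z(1+8/25z) = 1 + z + 4/25z²
  so R(z) = 1 + z + 4/25z².

Solve |R(x)|<1 on ℝ⁻.
x=-1.16: |R|=0.0553
R=1: x+4/25x²=0 ⇒ x=−25/4=-6.2500; min R=1−1/(4·4/25)=-0.5625>−1
Confirm numerically:
  x=-3.901: |R|=0.46615 <1
  x=-3.561: |R|=0.53208 <1
  x=-3.426: |R|=0.54800 <1
  x=-6.584: |R|=1.35185 >1
  x=-6.576: |R|=1.34300 >1
  x=-6.501: |R|=1.26108 >1
So |R|<1 on (-6.2500, 0).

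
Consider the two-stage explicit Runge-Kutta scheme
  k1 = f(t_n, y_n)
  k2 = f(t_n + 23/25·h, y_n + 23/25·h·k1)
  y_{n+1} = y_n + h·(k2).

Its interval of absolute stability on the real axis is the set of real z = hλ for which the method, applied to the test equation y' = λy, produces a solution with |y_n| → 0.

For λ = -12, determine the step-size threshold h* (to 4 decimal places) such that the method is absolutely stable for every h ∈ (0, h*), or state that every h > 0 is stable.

(-1.0870,0); λ=-12 ⇒ h* = (25/23)/12 = 0.0906.

On y'=λy, z=hλ:
  k1=λy_n ⇒ h·k1=z·y_n;  k2=λ(1+23/25z)y_n ⇒ h·k2=z(1+23/25z)y_n
  y_{n+1}/y_n = 1 + z(1+23/25z) = 1 + z + 23/25z²
  ⇒ R(z) = 1 + z + 23/25z².

Boundary: |R(x)|=1, x<0.
x=-0.81: |R|=0.7936
R=1: x+23/25x²=0 ⇒ x=−25/23=-1.0870; min R=1−1/(4·23/25)=0.7283>−1
Confirm numerically:
  x=-0.738: |R|=0.76307 <1
  x=-0.637: |R|=0.73631 <1
  x=-0.467: |R|=0.73364 <1
  x=-1.667: |R|=1.88958 >1
  x=-1.513: |R|=1.59304 >1
Interval (-1.0870, 0).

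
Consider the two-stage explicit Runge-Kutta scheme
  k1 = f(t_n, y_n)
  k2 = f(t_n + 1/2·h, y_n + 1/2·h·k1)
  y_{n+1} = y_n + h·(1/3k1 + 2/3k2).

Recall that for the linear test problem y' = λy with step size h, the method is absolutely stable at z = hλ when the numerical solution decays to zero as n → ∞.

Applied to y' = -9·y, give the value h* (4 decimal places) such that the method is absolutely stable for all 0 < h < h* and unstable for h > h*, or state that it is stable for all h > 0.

(-3.0000,0); λ=-9 ⇒ h* = (3)/9 = 0.3333.

With y'=λy (z=hλ):
  k1=λy_n ⇒ h·k1=z·y_n;  k2=λ(1+1/2z)y_n ⇒ h·k2=z(1+1/2z)y_n
  y_{n+1}/y_n = 1 + 1/3z + 2/3z(1+1/2z) = 1 + z + 1/3z²
  so R(z) = 1 + z + 1/3z².

Need |R(x)|<1, x<0.
x=-0.81: |R|=0.4087
R=1: x+1/3x²=0 ⇒ x=−3=-3.0000; min R=1−1/(4·1/3)=0.2500>−1
Confirm numerically:
  x=-2.545: |R|=0.61401 <1
  x=-2.442: |R|=0.54579 <1
  x=-1.233: |R|=0.27376 <1
  x=-1.214: |R|=0.27727 <1
  x=-3.351: |R|=1.39207 >1
  x=-3.336: |R|=1.37363 >1
So |R|<1 on (-3.0000, 0).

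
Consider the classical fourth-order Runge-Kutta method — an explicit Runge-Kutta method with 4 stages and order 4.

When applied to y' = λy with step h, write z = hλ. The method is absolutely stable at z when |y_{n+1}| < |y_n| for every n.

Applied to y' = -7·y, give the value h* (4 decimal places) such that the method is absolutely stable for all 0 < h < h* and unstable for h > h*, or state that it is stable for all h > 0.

(-2.7853,0); λ=-7 ⇒ h* = 0.3979.

Test eqn y'=λy, z=hλ:
  order 4, 4-stage ⇒ R(z)=1+z+z^2/2+z^3/6+z^4/24
  (e.g. R(-0.99)=0.37836, |R|=0.37836)

Boundary: |R(x)|=1, x<0.
x=-0.99: |R|=0.3784
|R(-1.77)|=0.2812 |R(-1.7)|=0.2742
Bisect:
  x_lo=-3.6685 |R|=3.3786  x_hi=-0.3691 |R|=0.6914
  mid=-2.01882 |R|=0.33979 →hi
  mid=-2.84368 |R|=1.09165 →lo
  mid=-2.43125 |R|=0.58488 →hi
  mid=-2.63746 |R|=0.79905 →hi
  mid=-2.74057 |R|=0.93464 →hi
  mid=-2.79212 |R|=1.01035 →lo
  mid=-2.76635 |R|=0.97181 →hi
  mid=-2.77923 |R|=0.99090 →hi
  mid=-2.78568 |R|=1.00058 →lo
  mid=-2.78246 |R|=0.99573 →hi
  ...
  [-2.78548,-2.78528] ⇒ x*=-2.7853
So |R|<1 on (-2.7853, 0).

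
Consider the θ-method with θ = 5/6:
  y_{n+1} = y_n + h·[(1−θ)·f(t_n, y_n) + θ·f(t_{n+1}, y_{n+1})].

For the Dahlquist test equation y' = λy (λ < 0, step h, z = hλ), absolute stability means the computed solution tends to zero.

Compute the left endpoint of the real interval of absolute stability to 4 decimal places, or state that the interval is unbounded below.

Test eqn y'=λy, z=hλ:
  y_{n+1} = y_n + z·[1/6·y_n + 5/6·y_{n+1}] ⇒ (1 − 5/6z)y_{n+1} = (1 + 1/6z)y_n
  so R(z) = (1 + 1/6z)/(1 − 5/6z).

Need |R(x)|<1, x<0.
x=-0.54: |R|=0.6276
x=-2: |R|=0.2500
x=-10: |R|=0.0714
x=-100: |R|=0.1858
θ=5/6≥1/2 ⇒ |1+1/6x|<|1−5/6x| ∀x<0 ⇒ interval (−∞,0).

interval (−∞, 0).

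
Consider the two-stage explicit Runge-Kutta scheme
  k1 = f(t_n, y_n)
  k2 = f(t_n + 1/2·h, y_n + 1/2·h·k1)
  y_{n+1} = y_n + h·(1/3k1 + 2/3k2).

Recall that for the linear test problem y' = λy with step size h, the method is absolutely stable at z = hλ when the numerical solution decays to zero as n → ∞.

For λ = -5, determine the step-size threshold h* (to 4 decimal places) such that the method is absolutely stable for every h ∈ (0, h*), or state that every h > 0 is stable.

(-3.0000,0); λ=-5 ⇒ h* = (3)/5 = 0.6000.

Set f=λy, z=hλ:
  k1=λy_n ⇒ h·k1=z·y_n;  k2=λ(1+1/2z)y_n ⇒ h·k2=z(1+1/2z)y_n
  y_{n+1}/y_n = 1 + 1/3z + 2/3z(1+1/2z) = 1 + z + 1/3z²
  so R(z) = 1 + z + 1/3z².

Boundary: |R(x)|=1, x<0.
x=-1.41: |R|=0.2527
R=1: x+1/3x²=0 ⇒ x=−3=-3.0000; min R=1−1/(4·1/3)=0.2500>−1
Confirm numerically:
  x=-2.398: |R|=0.51880 <1
  x=-2.327: |R|=0.47798 <1
  x=-2.065: |R|=0.35641 <1
  x=-1.838: |R|=0.28808 <1
  x=-3.361: |R|=1.40444 >1
  x=-3.354: |R|=1.39577 >1
  x=-3.037: |R|=1.03746 >1
So |R|<1 on (-3.0000, 0).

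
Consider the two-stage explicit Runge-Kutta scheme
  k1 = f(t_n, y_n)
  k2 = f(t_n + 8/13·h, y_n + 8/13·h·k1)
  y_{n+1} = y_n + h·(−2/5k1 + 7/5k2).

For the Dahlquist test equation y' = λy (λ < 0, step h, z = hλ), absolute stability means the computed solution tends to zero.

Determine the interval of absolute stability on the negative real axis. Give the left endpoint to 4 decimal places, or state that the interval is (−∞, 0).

On y'=λy, z=hλ:
  k1=λy_n ⇒ h·k1=z·y_n;  k2=λ(1+8/13z)y_n ⇒ h·k2=z(1+8/13z)y_n
  y_{n+1}/y_n = 1 − 2/5z + 7/5z(1+8/13z) = 1 + z + 56/65z²
  Hence R(z) = 1 + z + 56/65z².

Find x<0 with |R(x)|<1.
x=-1.07: |R|=0.9164
R=1: x+56/65x²=0 ⇒ x=−65/56=-1.1607; min R=1−1/(4·56/65)=0.7098>−1
Confirm numerically:
  x=-0.907: |R|=0.80174 <1
  x=-0.510: |R|=0.71409 <1
  x=-0.502: |R|=0.71511 <1
  x=-1.537: |R|=1.49827 >1
  x=-1.457: |R|=1.37192 >1
Stable set (-1.1607, 0).

(-1.1607, 0).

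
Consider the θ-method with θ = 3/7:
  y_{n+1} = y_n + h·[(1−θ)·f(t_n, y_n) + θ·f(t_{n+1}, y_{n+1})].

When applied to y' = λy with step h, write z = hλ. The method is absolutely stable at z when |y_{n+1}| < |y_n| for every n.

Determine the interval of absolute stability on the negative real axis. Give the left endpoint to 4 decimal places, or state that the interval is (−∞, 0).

z∈(-14.0000,0).

On y'=λy, z=hλ:
  y_{n+1} = y_n + z·[4/7·y_n + 3/7·y_{n+1}] ⇒ (1 − 3/7z)y_{n+1} = (1 + 4/7z)y_n
  Hence R(z) = (1 + 4/7z)/(1 − 3/7z).

Boundary: |R(x)|=1, x<0.
x=-0.74: |R|=0.4382
R=−1: 1+4/7x = −1+3/7x ⇒ -1/7x=2 ⇒ x=2/(-1/7)=-14.0000
Confirm numerically:
  x=-13.546: |R|=0.99047 <1
  x=-10.365: |R|=0.90458 <1
  x=-9.851: |R|=0.88649 <1
  x=-14.213: |R|=1.00429 >1
  x=-14.131: |R|=1.00265 >1
Interval (-14.0000, 0).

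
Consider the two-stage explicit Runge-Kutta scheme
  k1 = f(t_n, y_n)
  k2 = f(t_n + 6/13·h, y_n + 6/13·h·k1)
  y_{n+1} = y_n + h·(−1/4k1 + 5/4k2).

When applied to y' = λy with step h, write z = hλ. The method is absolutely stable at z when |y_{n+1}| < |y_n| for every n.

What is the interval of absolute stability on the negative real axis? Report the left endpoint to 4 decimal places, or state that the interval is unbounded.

(-1.7333, 0).

Set f=λy, z=hλ:
  k1=λy_n ⇒ h·k1=z·y_n;  k2=λ(1+6/13z)y_n ⇒ h·k2=z(1+6/13z)y_n
  y_{n+1}/y_n = 1 − 1/4z + 5/4z(1+6/13z) = 1 + z + 15/26z²
  so R(z) = 1 + z + 15/26z².

Find x<0 with |R(x)|<1.
x=-1.13: |R|=0.6067
R=1: x+15/26x²=0 ⇒ x=−26/15=-1.7333; min R=1−1/(4·15/26)=0.5667>−1
Confirm numerically:
  x=-1.571: |R|=0.85287 <1
  x=-1.098: |R|=0.59754 <1
  x=-0.877: |R|=0.56673 <1
  x=-2.061: |R|=1.38961 >1
  x=-1.835: |R|=1.10763 >1
  x=-1.811: |R|=1.08115 >1
Stable set (-1.7333, 0).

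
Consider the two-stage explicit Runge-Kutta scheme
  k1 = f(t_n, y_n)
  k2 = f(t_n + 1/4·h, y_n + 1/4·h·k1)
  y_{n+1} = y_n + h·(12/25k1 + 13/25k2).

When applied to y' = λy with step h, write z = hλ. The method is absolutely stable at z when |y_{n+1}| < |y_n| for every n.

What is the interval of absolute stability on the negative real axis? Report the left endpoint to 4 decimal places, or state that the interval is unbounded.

With y'=λy (z=hλ):
  k1=λy_n ⇒ h·k1=z·y_n;  k2=λ(1+1/4z)y_n ⇒ h·k2=z(1+1/4z)y_n
  y_{n+1}/y_n = 1 + 12/25z + 13/25z(1+1/4z) = 1 + z + 13/100z²
  Hence R(z) = 1 + z + 13/100z².

Solve |R(x)|<1 on ℝ⁻.
x=-1.8: |R|=0.3788
R=1: x+13/100x²=0 ⇒ x=−100/13=-7.6923; min R=1−1/(4·13/100)=-0.9231>−1
Confirm numerically:
  x=-7.492: |R|=0.80491 <1
  x=-6.866: |R|=0.26245 <1
  x=-6.717: |R|=0.14835 <1
  x=-8.254: |R|=1.60271 >1
  x=-7.948: |R|=1.26419 >1
  x=-7.859: |R|=1.17030 >1
Interval (-7.6923, 0).

z∈(-7.6923,0).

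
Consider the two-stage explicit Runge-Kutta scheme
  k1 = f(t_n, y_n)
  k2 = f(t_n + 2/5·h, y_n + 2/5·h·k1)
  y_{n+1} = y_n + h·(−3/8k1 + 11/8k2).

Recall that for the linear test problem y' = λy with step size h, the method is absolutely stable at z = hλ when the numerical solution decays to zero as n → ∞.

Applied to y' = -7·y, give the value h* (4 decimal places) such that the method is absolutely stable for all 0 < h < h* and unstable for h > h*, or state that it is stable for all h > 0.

Test eqn y'=λy, z=hλ:
  k1=λy_n ⇒ h·k1=z·y_n;  k2=λ(1+2/5z)y_n ⇒ h·k2=z(1+2/5z)y_n
  y_{n+1}/y_n = 1 − 3/8z + 11/8z(1+2/5z) = 1 + z + 11/20z²
  Hence R(z) = 1 + z + 11/20z².

Find x<0 with |R(x)|<1.
x=-1.59: |R|=0.8005
R=1: x+11/20x²=0 ⇒ x=−20/11=-1.8182; min R=1−1/(4·11/20)=0.5455>−1
Confirm numerically:
  x=-1.538: |R|=0.76299 <1
  x=-1.344: |R|=0.64948 <1
  x=-1.116: |R|=0.56900 <1
  x=-1.095: |R|=0.56446 <1
  x=-2.198: |R|=1.45916 >1
  x=-1.902: |R|=1.08768 >1
Stable set (-1.8182, 0).

(-1.8182,0); λ=-7 ⇒ h* = (20/11)/7 = 0.2597.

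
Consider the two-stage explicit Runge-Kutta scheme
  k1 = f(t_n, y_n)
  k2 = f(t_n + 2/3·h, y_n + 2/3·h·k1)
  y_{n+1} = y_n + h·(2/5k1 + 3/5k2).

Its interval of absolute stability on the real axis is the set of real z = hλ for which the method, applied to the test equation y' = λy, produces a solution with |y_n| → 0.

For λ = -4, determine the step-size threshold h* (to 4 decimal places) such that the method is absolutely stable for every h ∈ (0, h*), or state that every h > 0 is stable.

(-2.5000,0); λ=-4 ⇒ h* = (5/2)/4 = 0.6250.

Test eqn y'=λy, z=hλ:
  k1=λy_n ⇒ h·k1=z·y_n;  k2=λ(1+2/3z)y_n ⇒ h·k2=z(1+2/3z)y_n
  y_{n+1}/y_n = 1 + 2/5z + 3/5z(1+2/3z) = 1 + z + 2/5z²
  ⇒ R(z) = 1 + z + 2/5z².

Find x<0 with |R(x)|<1.
x=-0.73: |R|=0.4832
R=1: x+2/5x²=0 ⇒ x=−5/2=-2.5000; min R=1−1/(4·2/5)=0.3750>−1
Confirm numerically:
  x=-2.273: |R|=0.79361 <1
  x=-1.500: |R|=0.40000 <1
  x=-1.445: |R|=0.39021 <1
  x=-1.106: |R|=0.38329 <1
  x=-3.002: |R|=1.60280 >1
  x=-2.950: |R|=1.53100 >1
  x=-2.639: |R|=1.14673 >1
Interval (-2.5000, 0).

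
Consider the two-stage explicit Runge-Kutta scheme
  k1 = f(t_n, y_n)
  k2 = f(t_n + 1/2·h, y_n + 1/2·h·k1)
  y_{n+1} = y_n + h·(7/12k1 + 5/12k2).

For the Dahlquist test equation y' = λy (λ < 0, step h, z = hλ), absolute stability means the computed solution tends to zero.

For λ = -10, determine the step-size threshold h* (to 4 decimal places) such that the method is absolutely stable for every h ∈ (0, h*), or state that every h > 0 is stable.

(-4.8000,0); λ=-10 ⇒ h* = (24/5)/10 = 0.4800.

Set f=λy, z=hλ:
  k1=λy_n ⇒ h·k1=z·y_n;  k2=λ(1+1/2z)y_n ⇒ h·k2=z(1+1/2z)y_n
  y_{n+1}/y_n = 1 + 7/12z + 5/12z(1+1/2z) = 1 + z + 5/24z²
  Hence R(z) = 1 + z + 5/24z².

Boundary: |R(x)|=1, x<0.
x=-0.92: |R|=0.2563
R=1: x+5/24x²=0 ⇒ x=−24/5=-4.8000; min R=1−1/(4·5/24)=-0.2000>−1
Confirm numerically:
  x=-3.959: |R|=0.30635 <1
  x=-3.283: |R|=0.03756 <1
  x=-2.248: |R|=0.19519 <1
  x=-5.096: |R|=1.31425 >1
  x=-4.892: |R|=1.09376 >1
So |R|<1 on (-4.8000, 0).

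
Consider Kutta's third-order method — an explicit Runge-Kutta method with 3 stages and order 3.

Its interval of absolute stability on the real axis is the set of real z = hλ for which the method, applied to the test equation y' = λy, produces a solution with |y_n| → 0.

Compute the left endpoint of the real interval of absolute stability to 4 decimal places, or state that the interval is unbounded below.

On y'=λy, z=hλ:
  order 3, 3-stage ⇒ R(z)=1+z+z^2/2+z^3/6
  (e.g. R(-0.45)=0.63606, |R|=0.63606)

Need |R(x)|<1, x<0.
x=-0.45: |R|=0.6361
|R(-2.24)|=0.6044 |R(-1.09)|=0.2882 |R(-0.68)|=0.4988
Bisect:
  x_lo=-2.8708 |R|=1.6934  x_hi=-0.1390 |R|=0.8702
  mid=-1.50490 |R|=0.05943 →hi
  mid=-2.18786 |R|=0.53995 →hi
  mid=-2.52934 |R|=1.02750 →lo
  mid=-2.35860 |R|=0.76392 →hi
  mid=-2.44397 |R|=0.89045 →hi
  mid=-2.48666 |R|=0.95762 →hi
  mid=-2.50800 |R|=0.99221 →hi
  mid=-2.51867 |R|=1.00977 →lo
  mid=-2.51334 |R|=1.00097 →lo
  mid=-2.51067 |R|=0.99659 →hi
  ...
  [-2.51283,-2.51267] ⇒ x*=-2.5127
Stable set (-2.5127, 0).

z* = -2.5127.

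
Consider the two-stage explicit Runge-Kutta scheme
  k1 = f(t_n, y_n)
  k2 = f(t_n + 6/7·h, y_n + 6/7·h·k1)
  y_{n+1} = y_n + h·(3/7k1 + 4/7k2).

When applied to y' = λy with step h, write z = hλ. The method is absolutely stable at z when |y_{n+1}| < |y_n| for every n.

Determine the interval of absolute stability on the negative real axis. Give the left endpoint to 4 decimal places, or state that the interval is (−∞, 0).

(-2.0417, 0).

Set f=λy, z=hλ:
  k1=λy_n ⇒ h·k1=z·y_n;  k2=λ(1+6/7z)y_n ⇒ h·k2=z(1+6/7z)y_n
  y_{n+1}/y_n = 1 + 3/7z + 4/7z(1+6/7z) = 1 + z + 24/49z²
  so R(z) = 1 + z + 24/49z².

Boundary: |R(x)|=1, x<0.
x=-1.39: |R|=0.5563
R=1: x+24/49x²=0 ⇒ x=−49/24=-2.0417; min R=1−1/(4·24/49)=0.4896>−1
Confirm numerically:
  x=-1.905: |R|=0.87248 <1
  x=-1.318: |R|=0.53284 <1
  x=-1.292: |R|=0.52560 <1
  x=-2.534: |R|=1.61106 >1
  x=-2.301: |R|=1.29227 >1
Stable set (-2.0417, 0).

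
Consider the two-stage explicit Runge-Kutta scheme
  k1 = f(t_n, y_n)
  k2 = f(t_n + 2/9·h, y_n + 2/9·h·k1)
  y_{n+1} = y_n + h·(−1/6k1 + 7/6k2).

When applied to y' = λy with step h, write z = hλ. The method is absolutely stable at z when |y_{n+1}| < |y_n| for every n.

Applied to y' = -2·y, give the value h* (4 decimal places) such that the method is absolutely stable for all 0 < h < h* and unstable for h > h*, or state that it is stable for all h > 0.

On y'=λy, z=hλ:
  k1=λy_n ⇒ h·k1=z·y_n;  k2=λ(1+2/9z)y_n ⇒ h·k2=z(1+2/9z)y_n
  y_{n+1}/y_n = 1 − 1/6z + 7/6z(1+2/9z) = 1 + z + 7/27z²
  ⇒ R(z) = 1 + z + 7/27z².

Solve |R(x)|<1 on ℝ⁻.
x=-0.88: |R|=0.3208
R=1: x+7/27x²=0 ⇒ x=−27/7=-3.8571; min R=1−1/(4·7/27)=0.0357>−1
Confirm numerically:
  x=-3.171: |R|=0.43591 <1
  x=-2.791: |R|=0.22855 <1
  x=-2.247: |R|=0.06200 <1
  x=-4.165: |R|=1.33243 >1
  x=-3.973: |R|=1.11934 >1
Interval (-3.8571, 0).

(-3.8571,0); λ=-2 ⇒ h* = (27/7)/2 = 1.9286.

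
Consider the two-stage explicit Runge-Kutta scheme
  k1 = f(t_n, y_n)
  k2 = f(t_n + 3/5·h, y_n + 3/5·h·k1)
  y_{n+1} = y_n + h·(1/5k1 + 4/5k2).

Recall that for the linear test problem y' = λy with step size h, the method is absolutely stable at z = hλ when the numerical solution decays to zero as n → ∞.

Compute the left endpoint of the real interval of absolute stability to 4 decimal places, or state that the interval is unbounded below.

Test eqn y'=λy, z=hλ:
  k1=λy_n ⇒ h·k1=z·y_n;  k2=λ(1+3/5z)y_n ⇒ h·k2=z(1+3/5z)y_n
  y_{n+1}/y_n = 1 + 1/5z + 4/5z(1+3/5z) = 1 + z + 12/25z²
  Hence R(z) = 1 + z + 12/25z².

Find x<0 with |R(x)|<1.
x=-1.39: |R|=0.5374
R=1: x+12/25x²=0 ⇒ x=−25/12=-2.0833; min R=1−1/(4·12/25)=0.4792>−1
Confirm numerically:
  x=-1.911: |R|=0.84192 <1
  x=-1.802: |R|=0.75666 <1
  x=-1.116: |R|=0.48182 <1
  x=-0.898: |R|=0.48907 <1
  x=-2.394: |R|=1.35699 >1
  x=-2.289: |R|=1.22597 >1
  x=-2.274: |R|=1.20812 >1
Interval (-2.0833, 0).

z* = -2.0833.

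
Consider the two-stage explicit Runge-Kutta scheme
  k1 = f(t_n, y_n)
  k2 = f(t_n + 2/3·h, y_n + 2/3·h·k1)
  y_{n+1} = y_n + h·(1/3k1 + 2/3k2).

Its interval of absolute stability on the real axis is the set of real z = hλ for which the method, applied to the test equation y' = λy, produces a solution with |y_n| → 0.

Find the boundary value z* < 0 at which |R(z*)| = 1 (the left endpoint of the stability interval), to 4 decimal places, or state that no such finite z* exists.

Test eqn y'=λy, z=hλ:
  k1=λy_n ⇒ h·k1=z·y_n;  k2=λ(1+2/3z)y_n ⇒ h·k2=z(1+2/3z)y_n
  y_{n+1}/y_n = 1 + 1/3z + 2/3z(1+2/3z) = 1 + z + 4/9z²
  Hence R(z) = 1 + z + 4/9z².

Find x<0 with |R(x)|<1.
x=-1.15: |R|=0.4378
R=1: x+4/9x²=0 ⇒ x=−9/4=-2.2500; min R=1−1/(4·4/9)=0.4375>−1
Confirm numerically:
  x=-2.120: |R|=0.87751 <1
  x=-1.891: |R|=0.69828 <1
  x=-1.736: |R|=0.60342 <1
  x=-2.813: |R|=1.70388 >1
  x=-2.728: |R|=1.57955 >1
  x=-2.418: |R|=1.18054 >1
Interval (-2.2500, 0).

z* = -2.2500.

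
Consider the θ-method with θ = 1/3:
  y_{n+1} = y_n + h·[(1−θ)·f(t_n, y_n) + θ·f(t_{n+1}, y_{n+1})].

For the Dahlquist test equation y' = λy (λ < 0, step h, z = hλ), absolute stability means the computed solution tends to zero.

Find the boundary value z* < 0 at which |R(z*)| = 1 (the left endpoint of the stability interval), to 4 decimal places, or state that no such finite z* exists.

left endpoint -6.0000.

Set f=λy, z=hλ:
  y_{n+1} = y_n + z·[2/3·y_n + 1/3·y_{n+1}] ⇒ (1 − 1/3z)y_{n+1} = (1 + 2/3z)y_n
  R(z) = (1 + 2/3z)/(1 − 1/3z).

Boundary: |R(x)|=1, x<0.
x=-0.62: |R|=0.4862
R=−1: 1+2/3x = −1+1/3x ⇒ -1/3x=2 ⇒ x=2/(-1/3)=-6.0000
Confirm numerically:
  x=-5.575: |R|=0.95044 <1
  x=-4.334: |R|=0.77284 <1
  x=-4.089: |R|=0.73043 <1
  x=-3.072: |R|=0.51779 <1
  x=-6.311: |R|=1.03340 >1
  x=-6.206: |R|=1.02238 >1
  x=-6.097: |R|=1.01066 >1
So |R|<1 on (-6.0000, 0).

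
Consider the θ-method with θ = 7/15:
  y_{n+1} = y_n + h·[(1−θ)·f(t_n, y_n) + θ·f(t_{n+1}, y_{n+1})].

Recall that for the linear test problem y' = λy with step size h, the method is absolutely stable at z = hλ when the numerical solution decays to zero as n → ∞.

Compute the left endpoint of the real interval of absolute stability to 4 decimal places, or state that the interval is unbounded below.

Test eqn y'=λy, z=hλ:
  y_{n+1} = y_n + z·[8/15·y_n + 7/15·y_{n+1}] ⇒ (1 − 7/15z)y_{n+1} = (1 + 8/15z)y_n
  Hence R(z) = (1 + 8/15z)/(1 − 7/15z).

Boundary: |R(x)|=1, x<0.
x=-0.9: |R|=0.3662
R=−1: 1+8/15x = −1+7/15x ⇒ -1/15x=2 ⇒ x=2/(-1/15)=-30.0000
Confirm numerically:
  x=-22.075: |R|=0.95325 <1
  x=-21.347: |R|=0.94738 <1
  x=-20.285: |R|=0.93812 <1
  x=-30.523: |R|=1.00229 >1
  x=-30.144: |R|=1.00064 >1
  x=-30.071: |R|=1.00031 >1
Interval (-30.0000, 0).

left endpoint -30.0000.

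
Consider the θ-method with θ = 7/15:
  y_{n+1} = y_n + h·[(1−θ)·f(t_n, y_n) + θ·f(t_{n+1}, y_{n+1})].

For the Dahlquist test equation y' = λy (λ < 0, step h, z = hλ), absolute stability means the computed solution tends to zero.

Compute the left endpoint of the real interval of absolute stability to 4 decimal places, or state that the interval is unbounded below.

On y'=λy, z=hλ:
  y_{n+1} = y_n + z·[8/15·y_n + 7/15·y_{n+1}] ⇒ (1 − 7/15z)y_{n+1} = (1 + 8/15z)y_n
  ⇒ R(z) = (1 + 8/15z)/(1 − 7/15z).

Boundary: |R(x)|=1, x<0.
x=-1.1: |R|=0.2731
R=−1: 1+8/15x = −1+7/15x ⇒ -1/15x=2 ⇒ x=2/(-1/15)=-30.0000
Confirm numerically:
  x=-26.787: |R|=0.98413 <1
  x=-23.137: |R|=0.96122 <1
  x=-16.043: |R|=0.89036 <1
  x=-14.737: |R|=0.87083 <1
  x=-30.369: |R|=1.00162 >1
  x=-30.156: |R|=1.00069 >1
Interval (-30.0000, 0).

left endpoint -30.0000.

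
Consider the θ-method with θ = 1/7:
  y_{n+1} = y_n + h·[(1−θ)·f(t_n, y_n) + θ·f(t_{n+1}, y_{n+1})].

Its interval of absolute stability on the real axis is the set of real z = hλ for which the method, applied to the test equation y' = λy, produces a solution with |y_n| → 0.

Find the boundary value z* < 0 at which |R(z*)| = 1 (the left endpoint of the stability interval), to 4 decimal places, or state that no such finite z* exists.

On y'=λy, z=hλ:
  y_{n+1} = y_n + z·[6/7·y_n + 1/7·y_{n+1}] ⇒ (1 − 1/7z)y_{n+1} = (1 + 6/7z)y_n
  so R(z) = (1 + 6/7z)/(1 − 1/7z).

Find x<0 with |R(x)|<1.
x=-1.19: |R|=0.0171
R=−1: 1+6/7x = −1+1/7x ⇒ -5/7x=2 ⇒ x=2/(-5/7)=-2.8000
Confirm numerically:
  x=-2.084: |R|=0.60590 <1
  x=-1.495: |R|=0.23190 <1
  x=-1.379: |R|=0.15205 <1
  x=-3.318: |R|=1.25102 >1
  x=-3.180: |R|=1.18664 >1
So |R|<1 on (-2.8000, 0).

z* = -2.8000.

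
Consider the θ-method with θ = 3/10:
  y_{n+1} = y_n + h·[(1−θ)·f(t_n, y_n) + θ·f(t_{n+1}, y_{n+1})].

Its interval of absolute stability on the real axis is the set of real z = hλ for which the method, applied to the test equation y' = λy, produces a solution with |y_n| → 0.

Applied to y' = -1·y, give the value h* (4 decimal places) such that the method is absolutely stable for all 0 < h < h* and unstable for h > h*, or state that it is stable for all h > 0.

(-5.0000,0); λ=-1 ⇒ h* = (5)/1 = 5.0000.

Test eqn y'=λy, z=hλ:
  y_{n+1} = y_n + z·[7/10·y_n + 3/10·y_{n+1}] ⇒ (1 − 3/10z)y_{n+1} = (1 + 7/10z)y_n
  so R(z) = (1 + 7/10z)/(1 − 3/10z).

Solve |R(x)|<1 on ℝ⁻.
x=-1.68: |R|=0.1170
R=−1: 1+7/10x = −1+3/10x ⇒ -2/5x=2 ⇒ x=2/(-2/5)=-5.0000
Confirm numerically:
  x=-3.647: |R|=0.74156 <1
  x=-3.586: |R|=0.72753 <1
  x=-2.898: |R|=0.55023 <1
  x=-2.249: |R|=0.34293 <1
  x=-5.455: |R|=1.06903 >1
  x=-5.226: |R|=1.03521 >1
Interval (-5.0000, 0).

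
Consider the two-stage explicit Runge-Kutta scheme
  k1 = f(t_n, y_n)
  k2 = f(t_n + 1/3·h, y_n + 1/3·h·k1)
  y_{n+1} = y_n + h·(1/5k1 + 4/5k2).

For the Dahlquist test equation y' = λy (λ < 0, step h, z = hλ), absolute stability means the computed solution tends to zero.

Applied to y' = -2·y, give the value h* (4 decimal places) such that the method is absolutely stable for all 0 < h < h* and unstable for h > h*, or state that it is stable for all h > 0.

(-3.7500,0); λ=-2 ⇒ h* = (15/4)/2 = 1.8750.

Test eqn y'=λy, z=hλ:
  k1=λy_n ⇒ h·k1=z·y_n;  k2=λ(1+1/3z)y_n ⇒ h·k2=z(1+1/3z)y_n
  y_{n+1}/y_n = 1 + 1/5z + 4/5z(1+1/3z) = 1 + z + 4/15z²
  so R(z) = 1 + z + 4/15z².

Boundary: |R(x)|=1, x<0.
x=-0.76: |R|=0.3940
R=1: x+4/15x²=0 ⇒ x=−15/4=-3.7500; min R=1−1/(4·4/15)=0.0625>−1
Confirm numerically:
  x=-2.825: |R|=0.30317 <1
  x=-2.700: |R|=0.24400 <1
  x=-1.839: |R|=0.06285 <1
  x=-1.617: |R|=0.08025 <1
  x=-4.250: |R|=1.56667 >1
  x=-4.134: |R|=1.42332 >1
Stable set (-3.7500, 0).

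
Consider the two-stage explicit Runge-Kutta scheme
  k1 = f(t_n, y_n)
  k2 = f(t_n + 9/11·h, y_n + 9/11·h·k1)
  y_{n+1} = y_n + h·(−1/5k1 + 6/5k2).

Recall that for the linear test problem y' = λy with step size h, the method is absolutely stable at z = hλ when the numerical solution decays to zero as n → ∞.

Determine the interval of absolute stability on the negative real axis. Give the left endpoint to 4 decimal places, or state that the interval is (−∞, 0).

(-1.0185, 0).

With y'=λy (z=hλ):
  k1=λy_n ⇒ h·k1=z·y_n;  k2=λ(1+9/11z)y_n ⇒ h·k2=z(1+9/11z)y_n
  y_{n+1}/y_n = 1 − 1/5z + 6/5z(1+9/11z) = 1 + z + 54/55z²
  Hence R(z) = 1 + z + 54/55z².

Find x<0 with |R(x)|<1.
x=-1.04: |R|=1.0219
R=1: x+54/55x²=0 ⇒ x=−55/54=-1.0185; min R=1−1/(4·54/55)=0.7454>−1
Confirm numerically:
  x=-0.745: |R|=0.79993 <1
  x=-0.612: |R|=0.75573 <1
  x=-0.455: |R|=0.74826 <1
  x=-0.443: |R|=0.74968 <1
  x=-1.556: |R|=1.82112 >1
  x=-1.397: |R|=1.51913 >1
Stable set (-1.0185, 0).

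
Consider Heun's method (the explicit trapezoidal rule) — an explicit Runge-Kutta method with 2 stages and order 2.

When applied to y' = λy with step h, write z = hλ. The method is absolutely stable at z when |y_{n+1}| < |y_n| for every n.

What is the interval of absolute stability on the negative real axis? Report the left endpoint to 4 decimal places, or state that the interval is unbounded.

z∈(-2.0000,0).

Set f=λy, z=hλ:
  order 2, 2-stage ⇒ R(z)=1+z+z^2/2
  (e.g. R(-0.67)=0.55445, |R|=0.55445)

Solve |R(x)|<1 on ℝ⁻.
x=-0.67: |R|=0.5544
|R(-2.24)|=1.2688 |R(-0.78)|=0.5242
Bisect:
  x_lo=-2.5239 |R|=1.6611  x_hi=-0.1546 |R|=0.8573
  mid=-1.33925 |R|=0.55754 →hi
  mid=-1.93156 |R|=0.93390 →hi
  mid=-2.22772 |R|=1.25365 →lo
  mid=-2.07964 |R|=1.08281 →lo
  mid=-2.00560 |R|=1.00562 →lo
  mid=-1.96858 |R|=0.96908 →hi
  mid=-1.98709 |R|=0.98718 →hi
  ...
  [-2.00011,-1.99996] ⇒ x*=-2.0000
So |R|<1 on (-2.0000, 0).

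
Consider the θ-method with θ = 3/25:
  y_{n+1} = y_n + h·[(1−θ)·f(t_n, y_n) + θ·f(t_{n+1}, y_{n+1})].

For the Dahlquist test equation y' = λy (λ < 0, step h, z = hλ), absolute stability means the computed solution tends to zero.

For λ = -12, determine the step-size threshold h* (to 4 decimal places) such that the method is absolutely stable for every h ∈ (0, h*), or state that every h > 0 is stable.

Set f=λy, z=hλ:
  y_{n+1} = y_n + z·[22/25·y_n + 3/25·y_{n+1}] ⇒ (1 − 3/25z)y_{n+1} = (1 + 22/25z)y_n
  Hence R(z) = (1 + 22/25z)/(1 − 3/25z).

Boundary: |R(x)|=1, x<0.
x=-0.31: |R|=0.7011
R=−1: 1+22/25x = −1+3/25x ⇒ -19/25x=2 ⇒ x=2/(-19/25)=-2.6316
Confirm numerically:
  x=-1.626: |R|=0.36053 <1
  x=-1.155: |R|=0.01440 <1
  x=-1.100: |R|=0.02827 <1
  x=-2.974: |R|=1.19179 >1
  x=-2.698: |R|=1.03813 >1
So |R|<1 on (-2.6316, 0).

(-2.6316,0); λ=-12 ⇒ h* = (50/19)/12 = 0.2193.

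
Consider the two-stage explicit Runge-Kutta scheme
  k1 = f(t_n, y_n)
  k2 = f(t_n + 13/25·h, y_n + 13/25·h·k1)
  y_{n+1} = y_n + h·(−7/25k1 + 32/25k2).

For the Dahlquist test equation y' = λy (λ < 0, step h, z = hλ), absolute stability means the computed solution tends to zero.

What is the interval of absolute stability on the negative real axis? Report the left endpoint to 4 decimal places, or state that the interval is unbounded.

Set f=λy, z=hλ:
  k1=λy_n ⇒ h·k1=z·y_n;  k2=λ(1+13/25z)y_n ⇒ h·k2=z(1+13/25z)y_n
  y_{n+1}/y_n = 1 − 7/25z + 32/25z(1+13/25z) = 1 + z + 416/625z²
  so R(z) = 1 + z + 416/625z².

Solve |R(x)|<1 on ℝ⁻.
x=-0.39: |R|=0.7112
R=1: x+416/625x²=0 ⇒ x=−625/416=-1.5024; min R=1−1/(4·416/625)=0.6244>−1
Confirm numerically:
  x=-1.203: |R|=0.76026 <1
  x=-0.926: |R|=0.64474 <1
  x=-0.671: |R|=0.62868 <1
  x=-2.090: |R|=1.81741 >1
  x=-1.834: |R|=1.40478 >1
Interval (-1.5024, 0).

(-1.5024, 0).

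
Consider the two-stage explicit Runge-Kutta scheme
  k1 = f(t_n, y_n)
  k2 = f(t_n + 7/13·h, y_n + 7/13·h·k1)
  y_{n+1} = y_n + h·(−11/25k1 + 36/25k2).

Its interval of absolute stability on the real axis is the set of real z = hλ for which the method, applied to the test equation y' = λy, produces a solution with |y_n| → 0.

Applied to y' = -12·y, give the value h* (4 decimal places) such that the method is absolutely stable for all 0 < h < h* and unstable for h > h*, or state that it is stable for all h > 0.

Test eqn y'=λy, z=hλ:
  k1=λy_n ⇒ h·k1=z·y_n;  k2=λ(1+7/13z)y_n ⇒ h·k2=z(1+7/13z)y_n
  y_{n+1}/y_n = 1 − 11/25z + 36/25z(1+7/13z) = 1 + z + 252/325z²
  ⇒ R(z) = 1 + z + 252/325z².

Find x<0 with |R(x)|<1.
x=-1.61: |R|=1.3999
R=1: x+252/325x²=0 ⇒ x=−325/252=-1.2897; min R=1−1/(4·252/325)=0.6776>−1
Confirm numerically:
  x=-0.797: |R|=0.69553 <1
  x=-0.743: |R|=0.68505 <1
  x=-0.585: |R|=0.68036 <1
  x=-1.589: |R|=1.36878 >1
  x=-1.563: |R|=1.33124 >1
  x=-1.455: |R|=1.18651 >1
So |R|<1 on (-1.2897, 0).

(-1.2897,0); λ=-12 ⇒ h* = (325/252)/12 = 0.1075.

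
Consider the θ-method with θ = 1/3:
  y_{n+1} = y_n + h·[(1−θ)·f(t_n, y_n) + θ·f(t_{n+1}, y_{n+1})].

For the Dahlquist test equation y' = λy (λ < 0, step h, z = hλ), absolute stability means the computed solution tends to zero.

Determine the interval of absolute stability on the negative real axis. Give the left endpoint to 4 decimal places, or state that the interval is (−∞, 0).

On y'=λy, z=hλ:
  y_{n+1} = y_n + z·[2/3·y_n + 1/3·y_{n+1}] ⇒ (1 − 1/3z)y_{n+1} = (1 + 2/3z)y_n
  ⇒ R(z) = (1 + 2/3z)/(1 − 1/3z).

Need |R(x)|<1, x<0.
x=-1.8: |R|=0.1250
R=−1: 1+2/3x = −1+1/3x ⇒ -1/3x=2 ⇒ x=2/(-1/3)=-6.0000
Confirm numerically:
  x=-5.875: |R|=0.98592 <1
  x=-4.979: |R|=0.87204 <1
  x=-4.899: |R|=0.86062 <1
  x=-6.290: |R|=1.03122 >1
  x=-6.188: |R|=1.02046 >1
Stable set (-6.0000, 0).

z∈(-6.0000,0).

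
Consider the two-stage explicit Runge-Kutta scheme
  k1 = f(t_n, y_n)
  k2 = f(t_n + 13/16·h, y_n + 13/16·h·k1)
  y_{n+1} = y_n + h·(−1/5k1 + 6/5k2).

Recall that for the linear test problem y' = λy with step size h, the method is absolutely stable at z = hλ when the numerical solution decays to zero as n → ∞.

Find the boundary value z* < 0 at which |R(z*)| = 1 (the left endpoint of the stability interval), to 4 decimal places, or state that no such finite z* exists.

With y'=λy (z=hλ):
  k1=λy_n ⇒ h·k1=z·y_n;  k2=λ(1+13/16z)y_n ⇒ h·k2=z(1+13/16z)y_n
  y_{n+1}/y_n = 1 − 1/5z + 6/5z(1+13/16z) = 1 + z + 39/40z²
  Hence R(z) = 1 + z + 39/40z².

Need |R(x)|<1, x<0.
x=-0.41: |R|=0.7539
R=1: x+39/40x²=0 ⇒ x=−40/39=-1.0256; min R=1−1/(4·39/40)=0.7436>−1
Confirm numerically:
  x=-0.678: |R|=0.77019 <1
  x=-0.568: |R|=0.74656 <1
  x=-0.431: |R|=0.75012 <1
  x=-1.193: |R|=1.19467 >1
  x=-1.154: |R|=1.14442 >1
Stable set (-1.0256, 0).

left endpoint -1.0256.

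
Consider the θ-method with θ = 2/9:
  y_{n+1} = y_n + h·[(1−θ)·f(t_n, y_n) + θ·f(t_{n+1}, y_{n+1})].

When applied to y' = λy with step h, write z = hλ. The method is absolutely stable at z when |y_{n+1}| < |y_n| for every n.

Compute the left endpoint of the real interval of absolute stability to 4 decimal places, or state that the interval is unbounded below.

Set f=λy, z=hλ:
  y_{n+1} = y_n + z·[7/9·y_n + 2/9·y_{n+1}] ⇒ (1 − 2/9z)y_{n+1} = (1 + 7/9z)y_n
  so R(z) = (1 + 7/9z)/(1 − 2/9z).

Solve |R(x)|<1 on ℝ⁻.
x=-1.59: |R|=0.1749
R=−1: 1+7/9x = −1+2/9x ⇒ -5/9x=2 ⇒ x=2/(-5/9)=-3.6000
Confirm numerically:
  x=-3.344: |R|=0.91841 <1
  x=-2.800: |R|=0.72603 <1
  x=-2.678: |R|=0.67888 <1
  x=-2.002: |R|=0.38557 <1
  x=-4.082: |R|=1.14041 >1
  x=-4.059: |R|=1.13407 >1
  x=-3.827: |R|=1.06815 >1
Interval (-3.6000, 0).

left endpoint -3.6000.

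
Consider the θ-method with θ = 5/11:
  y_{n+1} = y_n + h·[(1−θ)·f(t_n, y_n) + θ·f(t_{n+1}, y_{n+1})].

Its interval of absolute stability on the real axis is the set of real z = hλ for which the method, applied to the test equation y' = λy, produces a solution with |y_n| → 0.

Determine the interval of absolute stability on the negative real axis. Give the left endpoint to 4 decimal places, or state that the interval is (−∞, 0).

Set f=λy, z=hλ:
  y_{n+1} = y_n + z·[6/11·y_n + 5/11·y_{n+1}] ⇒ (1 − 5/11z)y_{n+1} = (1 + 6/11z)y_n
  so R(z) = (1 + 6/11z)/(1 − 5/11z).

Find x<0 with |R(x)|<1.
x=-0.85: |R|=0.3869
R=−1: 1+6/11x = −1+5/11x ⇒ -1/11x=2 ⇒ x=2/(-1/11)=-22.0000
Confirm numerically:
  x=-18.860: |R|=0.97018 <1
  x=-15.052: |R|=0.91945 <1
  x=-11.924: |R|=0.85732 <1
  x=-22.575: |R|=1.00464 >1
  x=-22.244: |R|=1.00200 >1
Interval (-22.0000, 0).

(-22.0000, 0).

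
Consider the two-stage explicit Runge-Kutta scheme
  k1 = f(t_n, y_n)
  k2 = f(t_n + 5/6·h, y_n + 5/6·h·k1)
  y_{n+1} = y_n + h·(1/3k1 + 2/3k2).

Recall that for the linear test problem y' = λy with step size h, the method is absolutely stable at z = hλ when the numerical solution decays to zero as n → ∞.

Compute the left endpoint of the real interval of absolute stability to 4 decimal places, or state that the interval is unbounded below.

left endpoint -1.8000.

On y'=λy, z=hλ:
  k1=λy_n ⇒ h·k1=z·y_n;  k2=λ(1+5/6z)y_n ⇒ h·k2=z(1+5/6z)y_n
  y_{n+1}/y_n = 1 + 1/3z + 2/3z(1+5/6z) = 1 + z + 5/9z²
  Hence R(z) = 1 + z + 5/9z².

Boundary: |R(x)|=1, x<0.
x=-0.69: |R|=0.5745
R=1: x+5/9x²=0 ⇒ x=−9/5=-1.8000; min R=1−1/(4·5/9)=0.5500>−1
Confirm numerically:
  x=-1.665: |R|=0.87513 <1
  x=-1.643: |R|=0.85669 <1
  x=-1.279: |R|=0.62980 <1
  x=-1.243: |R|=0.61536 <1
  x=-2.299: |R|=1.63733 >1
  x=-2.172: |R|=1.44888 >1
  x=-1.884: |R|=1.08792 >1
Stable set (-1.8000, 0).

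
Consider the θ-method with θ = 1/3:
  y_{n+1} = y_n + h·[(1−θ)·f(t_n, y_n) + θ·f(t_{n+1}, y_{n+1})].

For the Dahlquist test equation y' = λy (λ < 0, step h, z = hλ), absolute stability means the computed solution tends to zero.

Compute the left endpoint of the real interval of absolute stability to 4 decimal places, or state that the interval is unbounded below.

z* = -6.0000.

With y'=λy (z=hλ):
  y_{n+1} = y_n + z·[2/3·y_n + 1/3·y_{n+1}] ⇒ (1 − 1/3z)y_{n+1} = (1 + 2/3z)y_n
  ⇒ R(z) = (1 + 2/3z)/(1 − 1/3z).

Need |R(x)|<1, x<0.
x=-0.5: |R|=0.5714
R=−1: 1+2/3x = −1+1/3x ⇒ -1/3x=2 ⇒ x=2/(-1/3)=-6.0000
Confirm numerically:
  x=-4.920: |R|=0.86364 <1
  x=-3.184: |R|=0.54463 <1
  x=-2.491: |R|=0.36095 <1
  x=-6.395: |R|=1.04204 >1
  x=-6.059: |R|=1.00651 >1
  x=-6.044: |R|=1.00487 >1
So |R|<1 on (-6.0000, 0).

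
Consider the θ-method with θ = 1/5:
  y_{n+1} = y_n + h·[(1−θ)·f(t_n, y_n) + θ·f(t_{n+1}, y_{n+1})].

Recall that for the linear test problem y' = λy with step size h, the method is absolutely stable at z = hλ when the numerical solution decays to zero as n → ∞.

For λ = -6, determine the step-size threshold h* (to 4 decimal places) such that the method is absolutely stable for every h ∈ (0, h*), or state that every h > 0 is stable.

Set f=λy, z=hλ:
  y_{n+1} = y_n + z·[4/5·y_n + 1/5·y_{n+1}] ⇒ (1 − 1/5z)y_{n+1} = (1 + 4/5z)y_n
  so R(z) = (1 + 4/5z)/(1 − 1/5z).

Find x<0 with |R(x)|<1.
x=-0.41: |R|=0.6211
R=−1: 1+4/5x = −1+1/5x ⇒ -3/5x=2 ⇒ x=2/(-3/5)=-3.3333
Confirm numerically:
  x=-3.088: |R|=0.90900 <1
  x=-2.516: |R|=0.67376 <1
  x=-2.233: |R|=0.54362 <1
  x=-1.455: |R|=0.12703 <1
  x=-3.655: |R|=1.11150 >1
  x=-3.511: |R|=1.06262 >1
  x=-3.504: |R|=1.06021 >1
Interval (-3.3333, 0).

(-3.3333,0); λ=-6 ⇒ h* = (10/3)/6 = 0.5556.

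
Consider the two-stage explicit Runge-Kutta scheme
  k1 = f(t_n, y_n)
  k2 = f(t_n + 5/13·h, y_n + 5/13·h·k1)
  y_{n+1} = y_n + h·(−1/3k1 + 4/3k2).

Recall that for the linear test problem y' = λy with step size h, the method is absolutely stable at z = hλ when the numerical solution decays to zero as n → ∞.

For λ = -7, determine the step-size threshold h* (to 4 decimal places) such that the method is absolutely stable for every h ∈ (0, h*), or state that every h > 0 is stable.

On y'=λy, z=hλ:
  k1=λy_n ⇒ h·k1=z·y_n;  k2=λ(1+5/13z)y_n ⇒ h·k2=z(1+5/13z)y_n
  y_{n+1}/y_n = 1 − 1/3z + 4/3z(1+5/13z) = 1 + z + 20/39z²
  ⇒ R(z) = 1 + z + 20/39z².

Need |R(x)|<1, x<0.
x=-1.21: |R|=0.5408
R=1: x+20/39x²=0 ⇒ x=−39/20=-1.9500; min R=1−1/(4·20/39)=0.5125>−1
Confirm numerically:
  x=-1.763: |R|=0.83093 <1
  x=-1.762: |R|=0.83013 <1
  x=-1.678: |R|=0.76594 <1
  x=-2.472: |R|=1.66174 >1
  x=-2.197: |R|=1.27829 >1
Stable set (-1.9500, 0).

(-1.9500,0); λ=-7 ⇒ h* = (39/20)/7 = 0.2786.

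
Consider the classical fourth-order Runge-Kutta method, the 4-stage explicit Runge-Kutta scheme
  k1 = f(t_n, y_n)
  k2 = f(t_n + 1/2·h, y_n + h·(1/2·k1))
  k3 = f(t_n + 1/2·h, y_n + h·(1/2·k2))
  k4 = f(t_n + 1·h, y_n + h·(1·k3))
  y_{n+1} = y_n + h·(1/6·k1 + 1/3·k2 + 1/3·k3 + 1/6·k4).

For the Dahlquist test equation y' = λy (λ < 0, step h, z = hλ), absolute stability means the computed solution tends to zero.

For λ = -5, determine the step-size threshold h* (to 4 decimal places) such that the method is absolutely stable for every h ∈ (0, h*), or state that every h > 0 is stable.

(-2.7853,0); λ=-5 ⇒ h* = 0.5571.

With y'=λy (z=hλ):
  order 4, 4-stage ⇒ R(z)=1+z+z^2/2+z^3/6+z^4/24
  (e.g. R(-0.82)=0.44314, |R|=0.44314)

Boundary: |R(x)|=1, x<0.
x=-0.82: |R|=0.4431
|R(-2.81)|=1.0379 |R(-2.15)|=0.3952 |R(-1.23)|=0.3117
Bisect:
  x_lo=-3.4868 |R|=2.6855  x_hi=-0.1434 |R|=0.8664
  mid=-1.81507 |R|=0.28778 →hi
  mid=-2.65092 |R|=0.81560 →hi
  mid=-3.06884 |R|=1.51872 →lo
  mid=-2.85988 |R|=1.11840 →lo
  mid=-2.75540 |R|=0.95586 →hi
  mid=-2.80764 |R|=1.03422 →lo
  mid=-2.78152 |R|=0.99433 →hi
  ...
  [-2.78540,-2.78519] ⇒ x*=-2.7853
Stable set (-2.7853, 0).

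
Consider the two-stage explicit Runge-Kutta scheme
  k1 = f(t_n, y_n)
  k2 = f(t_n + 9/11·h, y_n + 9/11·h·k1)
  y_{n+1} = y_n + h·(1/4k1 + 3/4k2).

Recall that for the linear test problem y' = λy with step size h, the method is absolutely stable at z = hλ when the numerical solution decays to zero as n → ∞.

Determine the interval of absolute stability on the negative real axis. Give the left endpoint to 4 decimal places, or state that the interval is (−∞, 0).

On y'=λy, z=hλ:
  k1=λy_n ⇒ h·k1=z·y_n;  k2=λ(1+9/11z)y_n ⇒ h·k2=z(1+9/11z)y_n
  y_{n+1}/y_n = 1 + 1/4z + 3/4z(1+9/11z) = 1 + z + 27/44z²
  R(z) = 1 + z + 27/44z².

Need |R(x)|<1, x<0.
x=-0.73: |R|=0.5970
R=1: x+27/44x²=0 ⇒ x=−44/27=-1.6296; min R=1−1/(4·27/44)=0.5926>−1
Confirm numerically:
  x=-1.552: |R|=0.92607 <1
  x=-1.456: |R|=0.84487 <1
  x=-1.039: |R|=0.62343 <1
  x=-0.932: |R|=0.60102 <1
  x=-2.159: |R|=1.70133 >1
  x=-1.961: |R|=1.39875 >1
Interval (-1.6296, 0).

(-1.6296, 0).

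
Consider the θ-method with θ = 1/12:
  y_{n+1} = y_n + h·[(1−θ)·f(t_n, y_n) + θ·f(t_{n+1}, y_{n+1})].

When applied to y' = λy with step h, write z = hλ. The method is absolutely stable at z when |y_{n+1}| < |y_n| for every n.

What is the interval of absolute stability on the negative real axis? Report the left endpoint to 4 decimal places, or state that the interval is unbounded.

On y'=λy, z=hλ:
  y_{n+1} = y_n + z·[11/12·y_n + 1/12·y_{n+1}] ⇒ (1 − 1/12z)y_{n+1} = (1 + 11/12z)y_n
  R(z) = (1 + 11/12z)/(1 − 1/12z).

Find x<0 with |R(x)|<1.
x=-1.45: |R|=0.2937
R=−1: 1+11/12x = −1+1/12x ⇒ -5/6x=2 ⇒ x=2/(-5/6)=-2.4000
Confirm numerically:
  x=-2.135: |R|=0.81252 <1
  x=-1.425: |R|=0.27374 <1
  x=-1.393: |R|=0.24811 <1
  x=-1.340: |R|=0.20540 <1
  x=-2.957: |R|=1.37240 >1
  x=-2.770: |R|=1.25051 >1
Interval (-2.4000, 0).

(-2.4000, 0).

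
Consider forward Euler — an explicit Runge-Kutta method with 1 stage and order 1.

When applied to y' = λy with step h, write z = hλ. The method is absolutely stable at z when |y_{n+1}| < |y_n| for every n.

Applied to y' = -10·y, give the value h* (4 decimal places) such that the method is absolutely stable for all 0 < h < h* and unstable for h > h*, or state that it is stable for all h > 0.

On y'=λy, z=hλ:
  order 1, 1-stage ⇒ R(z)=1+z
  (e.g. R(-0.38)=0.62000, |R|=0.62000)

Find x<0 with |R(x)|<1.
x=-0.38: |R|=0.6200
|R(-2.11)|=1.1100 |R(-1.87)|=0.8700 |R(-1.6)|=0.6000
Bisect:
  x_lo=-2.7621 |R|=1.7621  x_hi=-0.0763 |R|=0.9237
  mid=-1.41918 |R|=0.41918 →hi
  mid=-2.09062 |R|=1.09062 →lo
  mid=-1.75490 |R|=0.75490 →hi
  mid=-1.92276 |R|=0.92276 →hi
  mid=-2.00669 |R|=1.00669 →lo
  mid=-1.96473 |R|=0.96473 →hi
  mid=-1.98571 |R|=0.98571 →hi
  mid=-1.99620 |R|=0.99620 →hi
  mid=-2.00145 |R|=1.00145 →lo
  mid=-1.99883 |R|=0.99883 →hi
  ...
  [-2.00014,-1.99997] ⇒ x*=-2.0000
Interval (-2.0000, 0).

(-2.0000,0); λ=-10 ⇒ h* = 0.2000.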